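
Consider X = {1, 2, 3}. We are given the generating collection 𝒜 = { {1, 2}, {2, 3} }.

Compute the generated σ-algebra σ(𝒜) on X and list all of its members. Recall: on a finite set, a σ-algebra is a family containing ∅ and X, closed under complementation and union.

Answer: σ(𝒜) = { {}, {1}, {2}, {3}, {1, 2}, {1, 3}, {2, 3}, X }

Check:
Initial family (4 sets): { {}, {1, 2}, {2, 3}, X }.
Pass 1 (2 new):
  {1}  = {2, 3}ᶜ
  {3}  = {1, 2}ᶜ
  (now 6)
Pass 2: +1 →
  {1, 3}  = {3} ∪ {1}
  (now 7)
Pass 3: +1 →
  {2}  = {1, 3}ᶜ
  (now 8)
Pass 4: stable.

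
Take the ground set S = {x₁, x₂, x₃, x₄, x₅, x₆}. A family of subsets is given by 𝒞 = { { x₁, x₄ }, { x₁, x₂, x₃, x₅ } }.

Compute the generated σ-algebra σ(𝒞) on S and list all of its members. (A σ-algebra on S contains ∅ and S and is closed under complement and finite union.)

Begin from { {  }, { x₁, x₄ }, { x₁, x₂, x₃, x₅ }, S } (that is, 𝒞 plus ∅ and S).
Iteration 1. New:
  { x₄, x₆ }  = S∖{ x₁, x₂, x₃, x₅ }
  { x₂, x₃, x₅, x₆ }  = S∖{ x₁, x₄ }
  { x₁, x₂, x₃, x₄, x₅ }  = { x₁, x₂, x₃, x₅ } ∪ { x₁, x₄ }
Iteration 2. New:
  { x₆ }  = S∖{ x₁, x₂, x₃, x₄, x₅ }
  { x₁, x₄, x₆ }  = { x₁, x₄ } ∪ { x₄, x₆ }
  { x₁, x₂, x₃, x₅, x₆ }  = { x₁, x₂, x₃, x₅ } ∪ { x₂, x₃, x₅, x₆ }
  { x₂, x₃, x₄, x₅, x₆ }  = { x₄, x₆ } ∪ { x₂, x₃, x₅, x₆ }
Iteration 3 (3 new):
  { x₁ }  = S∖{ x₂, x₃, x₄, x₅, x₆ }
  { x₄ }  = S∖{ x₁, x₂, x₃, x₅, x₆ }
  { x₂, x₃, x₅ }  = S∖{ x₁, x₄, x₆ }
Iteration 4: +2 →
  { x₁, x₆ }  = { x₁ } ∪ { x₆ }
  { x₂, x₃, x₄, x₅ }  = { x₂, x₃, x₅ } ∪ { x₄ }
Iteration 5: already closed under ᶜ and ∪.

σ(𝒞) = { {  }, { x₁ }, { x₄ }, { x₆ }, { x₁, x₄ }, { x₁, x₆ }, { x₄, x₆ }, { x₁, x₄, x₆ }, { x₂, x₃, x₅ }, { x₁, x₂, x₃, x₅ }, { x₂, x₃, x₄, x₅ }, { x₂, x₃, x₅, x₆ }, { x₁, x₂, x₃, x₄, x₅ }, { x₁, x₂, x₃, x₅, x₆ }, { x₂, x₃, x₄, x₅, x₆ }, S }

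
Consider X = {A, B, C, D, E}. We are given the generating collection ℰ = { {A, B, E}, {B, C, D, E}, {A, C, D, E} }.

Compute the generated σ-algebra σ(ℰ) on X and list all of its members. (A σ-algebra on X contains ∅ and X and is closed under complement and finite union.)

Begin from { {}, {A, B, E}, {A, C, D, E}, {B, C, D, E}, X } (that is, ℰ plus ∅ and X).
Pass 1. New:
  {A}  = ᶜ of {B, C, D, E}
  {B}  = ᶜ of {A, C, D, E}
  {C, D}  = ᶜ of {A, B, E}
  [8 total]
Pass 2: 3 new —
  {A, B}  = {B} ∪ {A}
  {A, C, D}  = {C, D} ∪ {A}
  {B, C, D}  = {B} ∪ {C, D}
  [11 total]
Pass 3. New:
  {A, E}  = ᶜ of {B, C, D}
  {B, E}  = ᶜ of {A, C, D}
  {C, D, E}  = ᶜ of {A, B}
  {A, B, C, D}  = {C, D} ∪ {A, B}
  [15 total]
Pass 4. New:
  {E}  = ᶜ of {A, B, C, D}
  [16 total]
Pass 5: no new sets; the family is a σ-algebra.

|σ(ℰ)| = 16.  σ(ℰ) = { {}, {A}, {B}, {E}, {A, B}, {A, E}, {B, E}, {C, D}, {A, B, E}, {A, C, D}, {B, C, D}, {C, D, E}, {A, B, C, D}, {A, C, D, E}, {B, C, D, E}, X }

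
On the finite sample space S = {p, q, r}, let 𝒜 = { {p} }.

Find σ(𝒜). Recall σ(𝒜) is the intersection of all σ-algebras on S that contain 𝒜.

Start: 𝒜 ∪ {∅, S} = { {}, {p}, S }.
Step 1. New:
  {q, r}  = complement {p}
  [4 total]
Step 2 adds nothing — fixpoint reached.

Hence σ(𝒜) has 4 members: { {}, {p}, {q, r}, S }.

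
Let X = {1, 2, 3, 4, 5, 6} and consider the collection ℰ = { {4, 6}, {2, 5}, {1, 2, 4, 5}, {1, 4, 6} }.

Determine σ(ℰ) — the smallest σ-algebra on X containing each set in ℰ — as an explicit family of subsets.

σ(ℰ) (32 sets): { {}, {1}, {3}, {4}, {6}, {1, 3}, {1, 4}, {1, 6}, {2, 5}, {3, 4}, {3, 6}, {4, 6}, {1, 2, 5}, {1, 3, 4}, {1, 3, 6}, {1, 4, 6}, {2, 3, 5}, {2, 4, 5}, {2, 5, 6}, {3, 4, 6}, {1, 2, 3, 5}, {1, 2, 4, 5}, {1, 2, 5, 6}, {1, 3, 4, 6}, {2, 3, 4, 5}, {2, 3, 5, 6}, {2, 4, 5, 6}, {1, 2, 3, 4, 5}, {1, 2, 3, 5, 6}, {1, 2, 4, 5, 6}, {2, 3, 4, 5, 6}, X }

Working:
Initial family (6 sets): { {}, {2, 5}, {4, 6}, {1, 4, 6}, {1, 2, 4, 5}, X }.
Pass 1 adds 6:
  {3, 6}  = X∖{1, 2, 4, 5}
  {2, 3, 5}  = X∖{1, 4, 6}
  {1, 2, 3, 5}  = X∖{4, 6}
  {1, 3, 4, 6}  = X∖{2, 5}
  {2, 4, 5, 6}  = {2, 5} ∪ {4, 6}
  {1, 2, 4, 5, 6}  = {2, 5} ∪ {1, 4, 6}
Pass 2 adds 7:
  {3}  = X∖{1, 2, 4, 5, 6}
  {1, 3}  = X∖{2, 4, 5, 6}
  {3, 4, 6}  = {3, 6} ∪ {4, 6}
  {2, 3, 5, 6}  = {2, 5} ∪ {3, 6}
  {1, 2, 3, 4, 5}  = {1, 2, 4, 5} ∪ {2, 3, 5}
  {1, 2, 3, 5, 6}  = {3, 6} ∪ {1, 2, 3, 5}
  {2, 3, 4, 5, 6}  = {2, 3, 5} ∪ {2, 4, 5, 6}
Pass 3: 6 new —
  {1}  = X∖{2, 3, 4, 5, 6}
  {4}  = X∖{1, 2, 3, 5, 6}
  {6}  = X∖{1, 2, 3, 4, 5}
  {1, 4}  = X∖{2, 3, 5, 6}
  {1, 2, 5}  = X∖{3, 4, 6}
  {1, 3, 6}  = {1, 3} ∪ {3, 6}
Pass 4 adds 7:
  {1, 6}  = {1} ∪ {6}
  {3, 4}  = {3} ∪ {4}
  {1, 3, 4}  = {3} ∪ {1, 4}
  {2, 4, 5}  = X∖{1, 3, 6}
  {2, 5, 6}  = {2, 5} ∪ {6}
  {1, 2, 5, 6}  = {6} ∪ {1, 2, 5}
  {2, 3, 4, 5}  = {2, 3, 5} ∪ {4}
Pass 5: no new sets; the family is a σ-algebra.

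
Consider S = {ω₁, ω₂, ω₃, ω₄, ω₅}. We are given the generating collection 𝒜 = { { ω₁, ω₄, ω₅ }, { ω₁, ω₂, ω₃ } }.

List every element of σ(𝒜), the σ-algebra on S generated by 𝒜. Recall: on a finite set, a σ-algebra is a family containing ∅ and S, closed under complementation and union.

Answer: σ(𝒜) = { {  }, { ω₁ }, { ω₂, ω₃ }, { ω₄, ω₅ }, { ω₁, ω₂, ω₃ }, { ω₁, ω₄, ω₅ }, { ω₂, ω₃, ω₄, ω₅ }, S }

Check:
Initial family (4 sets): { {  }, { ω₁, ω₂, ω₃ }, { ω₁, ω₄, ω₅ }, S }.
Step 1: +2 →
  { ω₂, ω₃ }  = S∖{ ω₁, ω₄, ω₅ }
  { ω₄, ω₅ }  = S∖{ ω₁, ω₂, ω₃ }
Step 2. New:
  { ω₂, ω₃, ω₄, ω₅ }  = { ω₄, ω₅ } ∪ { ω₂, ω₃ }
Step 3: 1 new —
  { ω₁ }  = S∖{ ω₂, ω₃, ω₄, ω₅ }
Step 4: no new sets; the family is a σ-algebra.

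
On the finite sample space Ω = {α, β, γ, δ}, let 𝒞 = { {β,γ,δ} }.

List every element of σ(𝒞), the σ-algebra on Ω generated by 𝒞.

σ(𝒞) = { {}, {α}, {β,γ,δ}, Ω }

Check:
Initial family (3 sets): { {}, {β,γ,δ}, Ω }.
Iteration 1: +1 →
  {α}  = Ω∖{β,γ,δ}
  (now 4)
Iteration 2: already closed under ᶜ and ∪.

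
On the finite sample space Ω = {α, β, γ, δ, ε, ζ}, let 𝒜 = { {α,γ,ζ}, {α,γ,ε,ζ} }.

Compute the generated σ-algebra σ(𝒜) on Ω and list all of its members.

Answer: σ(𝒜) = { {}, {ε}, {β,δ}, {α,γ,ζ}, {β,δ,ε}, {α,γ,ε,ζ}, {α,β,γ,δ,ζ}, Ω }

Working:
Initial family (4 sets): { {}, {α,γ,ζ}, {α,γ,ε,ζ}, Ω }.
Step 1: +2 →
  {β,δ}  = complement {α,γ,ε,ζ}
  {β,δ,ε}  = complement {α,γ,ζ}
  (now 6)
Step 2: 1 new —
  {α,β,γ,δ,ζ}  = {α,γ,ζ} ∪ {β,δ}
  (now 7)
Step 3: 1 new —
  {ε}  = complement {α,β,γ,δ,ζ}
  (now 8)
After Step 4 the family is unchanged; done.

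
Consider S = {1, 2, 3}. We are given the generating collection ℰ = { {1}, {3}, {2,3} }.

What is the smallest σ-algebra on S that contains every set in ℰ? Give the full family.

|σ(ℰ)| = 8.  σ(ℰ) = { {}, {1}, {2}, {3}, {1,2}, {1,3}, {2,3}, S }

Check:
Begin from { {}, {1}, {3}, {2,3}, S } (that is, ℰ plus ∅ and S).
Pass 1. New:
  {1,2}  = {3}ᶜ
  {1,3}  = {3} ∪ {1}
  |family| = 7
Pass 2. New:
  {2}  = {1,3}ᶜ
  |family| = 8
Pass 3: stable.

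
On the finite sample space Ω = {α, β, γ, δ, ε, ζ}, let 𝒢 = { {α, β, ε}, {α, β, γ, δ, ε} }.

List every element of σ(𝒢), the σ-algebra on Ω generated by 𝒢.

σ(𝒢) = { {}, {ζ}, {γ, δ}, {α, β, ε}, {γ, δ, ζ}, {α, β, ε, ζ}, {α, β, γ, δ, ε}, Ω }

Check:
Begin from { {}, {α, β, ε}, {α, β, γ, δ, ε}, Ω } (that is, 𝒢 plus ∅ and Ω).
Step 1 (2 new):
  {ζ}  = ᶜ of {α, β, γ, δ, ε}
  {γ, δ, ζ}  = ᶜ of {α, β, ε}
  |family| = 6
Step 2: +1 →
  {α, β, ε, ζ}  = {α, β, ε} ∪ {ζ}
  |family| = 7
Step 3. New:
  {γ, δ}  = ᶜ of {α, β, ε, ζ}
  |family| = 8
Step 4: already closed under ᶜ and ∪.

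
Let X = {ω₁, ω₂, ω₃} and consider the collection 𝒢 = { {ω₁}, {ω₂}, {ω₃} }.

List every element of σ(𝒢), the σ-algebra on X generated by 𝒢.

σ(𝒢) = { {}, {ω₁}, {ω₂}, {ω₃}, {ω₁, ω₂}, {ω₁, ω₃}, {ω₂, ω₃}, X }

Derivation:
Begin from { {}, {ω₁}, {ω₂}, {ω₃}, X } (that is, 𝒢 plus ∅ and X).
Pass 1 adds 3:
  {ω₁, ω₂}  = ᶜ of {ω₃}
  {ω₁, ω₃}  = ᶜ of {ω₂}
  {ω₂, ω₃}  = ᶜ of {ω₁}
  |family| = 8
Pass 2 adds nothing — fixpoint reached.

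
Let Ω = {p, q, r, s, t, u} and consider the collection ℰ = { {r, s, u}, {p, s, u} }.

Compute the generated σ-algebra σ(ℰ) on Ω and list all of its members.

σ(ℰ) = { ∅, {p}, {r}, {p, r}, {q, t}, {s, u}, {p, q, t}, {p, s, u}, {q, r, t}, {r, s, u}, {p, q, r, t}, {p, r, s, u}, {q, s, t, u}, {p, q, s, t, u}, {q, r, s, t, u}, Ω }

Trace:
Take S₀ = ℰ ∪ {∅, Ω} = { ∅, {p, s, u}, {r, s, u}, Ω }.
Step 1: +3 →
  {p, q, t}  = complement {r, s, u}
  {q, r, t}  = complement {p, s, u}
  {p, r, s, u}  = {r, s, u} ∪ {p, s, u}
  [7 total]
Step 2 adds 4:
  {q, t}  = complement {p, r, s, u}
  {p, q, r, t}  = {p, q, t} ∪ {q, r, t}
  {p, q, s, t, u}  = {p, q, t} ∪ {p, s, u}
  {q, r, s, t, u}  = {q, r, t} ∪ {r, s, u}
  [11 total]
Step 3: +3 →
  {p}  = complement {q, r, s, t, u}
  {r}  = complement {p, q, s, t, u}
  {s, u}  = complement {p, q, r, t}
  [14 total]
Step 4 (2 new):
  {p, r}  = {r} ∪ {p}
  {q, s, t, u}  = {q, t} ∪ {s, u}
  [16 total]
Step 5: already closed under ᶜ and ∪.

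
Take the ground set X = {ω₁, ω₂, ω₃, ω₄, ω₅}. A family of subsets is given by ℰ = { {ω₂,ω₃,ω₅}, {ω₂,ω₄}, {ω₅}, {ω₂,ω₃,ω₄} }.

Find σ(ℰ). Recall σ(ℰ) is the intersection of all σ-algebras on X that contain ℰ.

Initial family (6 sets): { {}, {ω₅}, {ω₂,ω₄}, {ω₂,ω₃,ω₄}, {ω₂,ω₃,ω₅}, X }.
Pass 1: +6 →
  {ω₁,ω₄}  = complement {ω₂,ω₃,ω₅}
  {ω₁,ω₅}  = complement {ω₂,ω₃,ω₄}
  {ω₁,ω₃,ω₅}  = complement {ω₂,ω₄}
  {ω₂,ω₄,ω₅}  = {ω₂,ω₄} ∪ {ω₅}
  {ω₁,ω₂,ω₃,ω₄}  = complement {ω₅}
  {ω₂,ω₃,ω₄,ω₅}  = {ω₂,ω₃,ω₅} ∪ {ω₂,ω₃,ω₄}
  — 12 sets.
Pass 2. New:
  {ω₁}  = complement {ω₂,ω₃,ω₄,ω₅}
  {ω₁,ω₃}  = complement {ω₂,ω₄,ω₅}
  {ω₁,ω₂,ω₄}  = {ω₁,ω₄} ∪ {ω₂,ω₄}
  {ω₁,ω₄,ω₅}  = {ω₅} ∪ {ω₁,ω₄}
  {ω₁,ω₂,ω₃,ω₅}  = {ω₁,ω₃,ω₅} ∪ {ω₂,ω₃,ω₅}
  {ω₁,ω₂,ω₄,ω₅}  = {ω₁,ω₄} ∪ {ω₂,ω₄,ω₅}
  {ω₁,ω₃,ω₄,ω₅}  = {ω₁,ω₃,ω₅} ∪ {ω₁,ω₄}
  — 19 sets.
Pass 3: 6 new —
  {ω₂}  = complement {ω₁,ω₃,ω₄,ω₅}
  {ω₃}  = complement {ω₁,ω₂,ω₄,ω₅}
  {ω₄}  = complement {ω₁,ω₂,ω₃,ω₅}
  {ω₂,ω₃}  = complement {ω₁,ω₄,ω₅}
  {ω₃,ω₅}  = complement {ω₁,ω₂,ω₄}
  {ω₁,ω₃,ω₄}  = {ω₁,ω₄} ∪ {ω₁,ω₃}
  — 25 sets.
Pass 4. New:
  {ω₁,ω₂}  = {ω₂} ∪ {ω₁}
  {ω₂,ω₅}  = complement {ω₁,ω₃,ω₄}
  {ω₃,ω₄}  = {ω₃} ∪ {ω₄}
  {ω₄,ω₅}  = {ω₅} ∪ {ω₄}
  {ω₁,ω₂,ω₃}  = {ω₂} ∪ {ω₁,ω₃}
  {ω₁,ω₂,ω₅}  = {ω₂} ∪ {ω₁,ω₅}
  {ω₃,ω₄,ω₅}  = {ω₄} ∪ {ω₃,ω₅}
  — 32 sets.
Pass 5: stable.

Therefore σ(ℰ) = { {}, {ω₁}, {ω₂}, {ω₃}, {ω₄}, {ω₅}, {ω₁,ω₂}, {ω₁,ω₃}, {ω₁,ω₄}, {ω₁,ω₅}, {ω₂,ω₃}, {ω₂,ω₄}, {ω₂,ω₅}, {ω₃,ω₄}, {ω₃,ω₅}, {ω₄,ω₅}, {ω₁,ω₂,ω₃}, {ω₁,ω₂,ω₄}, {ω₁,ω₂,ω₅}, {ω₁,ω₃,ω₄}, {ω₁,ω₃,ω₅}, {ω₁,ω₄,ω₅}, {ω₂,ω₃,ω₄}, {ω₂,ω₃,ω₅}, {ω₂,ω₄,ω₅}, {ω₃,ω₄,ω₅}, {ω₁,ω₂,ω₃,ω₄}, {ω₁,ω₂,ω₃,ω₅}, {ω₁,ω₂,ω₄,ω₅}, {ω₁,ω₃,ω₄,ω₅}, {ω₂,ω₃,ω₄,ω₅}, X } (|σ(ℰ)| = 32).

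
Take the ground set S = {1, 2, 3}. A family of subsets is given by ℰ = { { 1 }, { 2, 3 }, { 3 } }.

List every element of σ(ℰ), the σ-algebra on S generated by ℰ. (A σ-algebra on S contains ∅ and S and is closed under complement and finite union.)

Start: ℰ ∪ {∅, S} = { {}, { 1 }, { 3 }, { 2, 3 }, S }.
Pass 1: 2 new —
  { 1, 2 }  = { 3 }ᶜ
  { 1, 3 }  = { 3 } ∪ { 1 }
  |family| = 7
Pass 2: 1 new —
  { 2 }  = { 1, 3 }ᶜ
  |family| = 8
Pass 3: already closed under ᶜ and ∪.

Hence σ(ℰ) has 8 members: { {}, { 1 }, { 2 }, { 3 }, { 1, 2 }, { 1, 3 }, { 2, 3 }, S }.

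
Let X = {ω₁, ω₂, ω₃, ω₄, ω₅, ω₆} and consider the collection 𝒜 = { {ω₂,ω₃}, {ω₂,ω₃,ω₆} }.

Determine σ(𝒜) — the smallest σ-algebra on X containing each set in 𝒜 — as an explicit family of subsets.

σ(𝒜) = { ∅, {ω₆}, {ω₂,ω₃}, {ω₁,ω₄,ω₅}, {ω₂,ω₃,ω₆}, {ω₁,ω₄,ω₅,ω₆}, {ω₁,ω₂,ω₃,ω₄,ω₅}, X }

Derivation:
Start: 𝒜 ∪ {∅, X} = { ∅, {ω₂,ω₃}, {ω₂,ω₃,ω₆}, X }.
Pass 1: +2 →
  {ω₁,ω₄,ω₅}  = X∖{ω₂,ω₃,ω₆}
  {ω₁,ω₄,ω₅,ω₆}  = X∖{ω₂,ω₃}
  (now 6)
Pass 2: 1 new —
  {ω₁,ω₂,ω₃,ω₄,ω₅}  = {ω₁,ω₄,ω₅} ∪ {ω₂,ω₃}
  (now 7)
Pass 3 (1 new):
  {ω₆}  = X∖{ω₁,ω₂,ω₃,ω₄,ω₅}
  (now 8)
Pass 4: closed — nothing new.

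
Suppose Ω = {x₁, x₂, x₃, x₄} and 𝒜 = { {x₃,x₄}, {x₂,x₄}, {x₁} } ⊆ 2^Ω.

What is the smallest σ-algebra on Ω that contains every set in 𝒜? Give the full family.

Answer: σ(𝒜) = { {}, {x₁}, {x₂}, {x₃}, {x₄}, {x₁,x₂}, {x₁,x₃}, {x₁,x₄}, {x₂,x₃}, {x₂,x₄}, {x₃,x₄}, {x₁,x₂,x₃}, {x₁,x₂,x₄}, {x₁,x₃,x₄}, {x₂,x₃,x₄}, Ω }

Working:
Start: 𝒜 ∪ {∅, Ω} = { {}, {x₁}, {x₂,x₄}, {x₃,x₄}, Ω }.
Round 1: +5 →
  {x₁,x₂}  = complement {x₃,x₄}
  {x₁,x₃}  = complement {x₂,x₄}
  {x₁,x₂,x₄}  = {x₂,x₄} ∪ {x₁}
  {x₁,x₃,x₄}  = {x₃,x₄} ∪ {x₁}
  {x₂,x₃,x₄}  = complement {x₁}
Round 2. New:
  {x₂}  = complement {x₁,x₃,x₄}
  {x₃}  = complement {x₁,x₂,x₄}
  {x₁,x₂,x₃}  = {x₁,x₂} ∪ {x₁,x₃}
Round 3: 2 new —
  {x₄}  = complement {x₁,x₂,x₃}
  {x₂,x₃}  = {x₃} ∪ {x₂}
Round 4 adds 1:
  {x₁,x₄}  = complement {x₂,x₃}
After Round 5 the family is unchanged; done.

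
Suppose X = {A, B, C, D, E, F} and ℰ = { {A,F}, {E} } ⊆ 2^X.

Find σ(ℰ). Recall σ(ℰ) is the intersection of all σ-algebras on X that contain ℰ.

Answer: σ(ℰ) = { {}, {E}, {A,F}, {A,E,F}, {B,C,D}, {B,C,D,E}, {A,B,C,D,F}, X }

Working:
Start: ℰ ∪ {∅, X} = { {}, {E}, {A,F}, X }.
Round 1: 3 new —
  {A,E,F}  = {E} ∪ {A,F}
  {B,C,D,E}  = X∖{A,F}
  {A,B,C,D,F}  = X∖{E}
Round 2 adds 1:
  {B,C,D}  = X∖{A,E,F}
Round 3: already closed under ᶜ and ∪.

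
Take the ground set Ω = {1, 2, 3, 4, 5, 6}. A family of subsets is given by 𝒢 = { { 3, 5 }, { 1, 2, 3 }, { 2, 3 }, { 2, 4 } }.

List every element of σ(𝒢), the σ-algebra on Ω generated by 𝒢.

Start: 𝒢 ∪ {∅, Ω} = { {}, { 2, 3 }, { 2, 4 }, { 3, 5 }, { 1, 2, 3 }, Ω }.
Round 1 adds 9:
  { 2, 3, 4 }  = { 2, 3 } ∪ { 2, 4 }
  { 2, 3, 5 }  = { 2, 3 } ∪ { 3, 5 }
  { 4, 5, 6 }  = ᶜ of { 1, 2, 3 }
  { 1, 2, 3, 4 }  = { 1, 2, 3 } ∪ { 2, 4 }
  { 1, 2, 3, 5 }  = { 1, 2, 3 } ∪ { 3, 5 }
  { 1, 2, 4, 6 }  = ᶜ of { 3, 5 }
  { 1, 3, 5, 6 }  = ᶜ of { 2, 4 }
  { 1, 4, 5, 6 }  = ᶜ of { 2, 3 }
  { 2, 3, 4, 5 }  = { 3, 5 } ∪ { 2, 4 }
  |family| = 15
Round 2: 13 new —
  { 1, 6 }  = ᶜ of { 2, 3, 4, 5 }
  { 4, 6 }  = ᶜ of { 1, 2, 3, 5 }
  { 5, 6 }  = ᶜ of { 1, 2, 3, 4 }
  { 1, 4, 6 }  = ᶜ of { 2, 3, 5 }
  { 1, 5, 6 }  = ᶜ of { 2, 3, 4 }
  { 2, 4, 5, 6 }  = { 4, 5, 6 } ∪ { 2, 4 }
  { 3, 4, 5, 6 }  = { 3, 5 } ∪ { 4, 5, 6 }
  { 1, 2, 3, 4, 5 }  = { 1, 2, 3 } ∪ { 2, 3, 4, 5 }
  { 1, 2, 3, 4, 6 }  = { 1, 2, 3 } ∪ { 1, 2, 4, 6 }
  { 1, 2, 3, 5, 6 }  = { 1, 3, 5, 6 } ∪ { 1, 2, 3 }
  { 1, 2, 4, 5, 6 }  = { 1, 2, 4, 6 } ∪ { 1, 4, 5, 6 }
  { 1, 3, 4, 5, 6 }  = { 1, 3, 5, 6 } ∪ { 1, 4, 5, 6 }
  { 2, 3, 4, 5, 6 }  = { 2, 3, 4 } ∪ { 4, 5, 6 }
  |family| = 28
Round 3: +13 →
  { 1 }  = ᶜ of { 2, 3, 4, 5, 6 }
  { 2 }  = ᶜ of { 1, 3, 4, 5, 6 }
  { 3 }  = ᶜ of { 1, 2, 4, 5, 6 }
  { 4 }  = ᶜ of { 1, 2, 3, 5, 6 }
  { 5 }  = ᶜ of { 1, 2, 3, 4, 6 }
  { 6 }  = ᶜ of { 1, 2, 3, 4, 5 }
  { 1, 2 }  = ᶜ of { 3, 4, 5, 6 }
  { 1, 3 }  = ᶜ of { 2, 4, 5, 6 }
  { 2, 4, 6 }  = { 4, 6 } ∪ { 2, 4 }
  { 3, 5, 6 }  = { 5, 6 } ∪ { 3, 5 }
  { 1, 2, 3, 6 }  = { 1, 6 } ∪ { 1, 2, 3 }
  { 2, 3, 4, 6 }  = { 4, 6 } ∪ { 2, 3, 4 }
  { 2, 3, 5, 6 }  = { 5, 6 } ∪ { 2, 3, 5 }
  |family| = 41
Round 4: 20 new —
  { 1, 4 }  = ᶜ of { 2, 3, 5, 6 }
  { 1, 5 }  = ᶜ of { 2, 3, 4, 6 }
  { 2, 5 }  = { 2 } ∪ { 5 }
  { 2, 6 }  = { 2 } ∪ { 6 }
  { 3, 4 }  = { 3 } ∪ { 4 }
  { 3, 6 }  = { 3 } ∪ { 6 }
  { 4, 5 }  = ᶜ of { 1, 2, 3, 6 }
  { 1, 2, 4 }  = ᶜ of { 3, 5, 6 }
  { 1, 2, 5 }  = { 1, 2 } ∪ { 5 }
  { 1, 2, 6 }  = { 1, 6 } ∪ { 2 }
  { 1, 3, 4 }  = { 1, 3 } ∪ { 4 }
  { 1, 3, 5 }  = ᶜ of { 2, 4, 6 }
  { 1, 3, 6 }  = { 1, 6 } ∪ { 1, 3 }
  { 2, 3, 6 }  = { 2, 3 } ∪ { 6 }
  { 2, 4, 5 }  = { 2, 4 } ∪ { 5 }
  { 2, 5, 6 }  = { 2 } ∪ { 5, 6 }
  { 3, 4, 5 }  = { 3, 5 } ∪ { 4 }
  { 3, 4, 6 }  = { 3 } ∪ { 4, 6 }
  { 1, 2, 5, 6 }  = { 2 } ∪ { 1, 5, 6 }
  { 1, 3, 4, 6 }  = { 1, 3 } ∪ { 1, 4, 6 }
  |family| = 61
Round 5. New:
  { 1, 4, 5 }  = ᶜ of { 2, 3, 6 }
  { 1, 2, 4, 5 }  = ᶜ of { 3, 6 }
  { 1, 3, 4, 5 }  = ᶜ of { 2, 6 }
  |family| = 64
Round 6: no new sets; the family is a σ-algebra.

|σ(𝒢)| = 64.  σ(𝒢) = { {}, { 1 }, { 2 }, { 3 }, { 4 }, { 5 }, { 6 }, { 1, 2 }, { 1, 3 }, { 1, 4 }, { 1, 5 }, { 1, 6 }, { 2, 3 }, { 2, 4 }, { 2, 5 }, { 2, 6 }, { 3, 4 }, { 3, 5 }, { 3, 6 }, { 4, 5 }, { 4, 6 }, { 5, 6 }, { 1, 2, 3 }, { 1, 2, 4 }, { 1, 2, 5 }, { 1, 2, 6 }, { 1, 3, 4 }, { 1, 3, 5 }, { 1, 3, 6 }, { 1, 4, 5 }, { 1, 4, 6 }, { 1, 5, 6 }, { 2, 3, 4 }, { 2, 3, 5 }, { 2, 3, 6 }, { 2, 4, 5 }, { 2, 4, 6 }, { 2, 5, 6 }, { 3, 4, 5 }, { 3, 4, 6 }, { 3, 5, 6 }, { 4, 5, 6 }, { 1, 2, 3, 4 }, { 1, 2, 3, 5 }, { 1, 2, 3, 6 }, { 1, 2, 4, 5 }, { 1, 2, 4, 6 }, { 1, 2, 5, 6 }, { 1, 3, 4, 5 }, { 1, 3, 4, 6 }, { 1, 3, 5, 6 }, { 1, 4, 5, 6 }, { 2, 3, 4, 5 }, { 2, 3, 4, 6 }, { 2, 3, 5, 6 }, { 2, 4, 5, 6 }, { 3, 4, 5, 6 }, { 1, 2, 3, 4, 5 }, { 1, 2, 3, 4, 6 }, { 1, 2, 3, 5, 6 }, { 1, 2, 4, 5, 6 }, { 1, 3, 4, 5, 6 }, { 2, 3, 4, 5, 6 }, Ω }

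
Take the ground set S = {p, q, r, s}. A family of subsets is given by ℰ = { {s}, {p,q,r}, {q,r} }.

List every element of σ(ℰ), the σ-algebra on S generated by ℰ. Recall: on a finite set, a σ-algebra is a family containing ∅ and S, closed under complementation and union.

Initial family (5 sets): { ∅, {s}, {q,r}, {p,q,r}, S }.
Step 1 adds 2:
  {p,s}  = {q,r}ᶜ
  {q,r,s}  = {q,r} ∪ {s}
  |family| = 7
Step 2. New:
  {p}  = {q,r,s}ᶜ
  |family| = 8
Step 3: already closed under ᶜ and ∪.

σ(ℰ) = { ∅, {p}, {s}, {p,s}, {q,r}, {p,q,r}, {q,r,s}, S }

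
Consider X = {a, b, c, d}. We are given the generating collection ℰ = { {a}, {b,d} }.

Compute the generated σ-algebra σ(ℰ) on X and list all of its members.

Initial family (4 sets): { {}, {a}, {b,d}, X }.
Iteration 1: +3 →
  {a,c}  = {b,d}ᶜ
  {a,b,d}  = {b,d} ∪ {a}
  {b,c,d}  = {a}ᶜ
  [7 total]
Iteration 2. New:
  {c}  = {a,b,d}ᶜ
  [8 total]
Iteration 3: closed — nothing new.

σ(ℰ) = { {}, {a}, {c}, {a,c}, {b,d}, {a,b,d}, {b,c,d}, X }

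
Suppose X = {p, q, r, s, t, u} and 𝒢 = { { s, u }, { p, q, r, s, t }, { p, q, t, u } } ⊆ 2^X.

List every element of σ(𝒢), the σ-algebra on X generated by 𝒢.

σ(𝒢) (16 sets): { {  }, { r }, { s }, { u }, { r, s }, { r, u }, { s, u }, { p, q, t }, { r, s, u }, { p, q, r, t }, { p, q, s, t }, { p, q, t, u }, { p, q, r, s, t }, { p, q, r, t, u }, { p, q, s, t, u }, X }

Derivation:
Start: 𝒢 ∪ {∅, X} = { {  }, { s, u }, { p, q, t, u }, { p, q, r, s, t }, X }.
Iteration 1: +4 →
  { u }  = ᶜ of { p, q, r, s, t }
  { r, s }  = ᶜ of { p, q, t, u }
  { p, q, r, t }  = ᶜ of { s, u }
  { p, q, s, t, u }  = { s, u } ∪ { p, q, t, u }
Iteration 2: 3 new —
  { r }  = ᶜ of { p, q, s, t, u }
  { r, s, u }  = { r, s } ∪ { u }
  { p, q, r, t, u }  = { u } ∪ { p, q, r, t }
Iteration 3. New:
  { s }  = ᶜ of { p, q, r, t, u }
  { r, u }  = { r } ∪ { u }
  { p, q, t }  = ᶜ of { r, s, u }
Iteration 4. New:
  { p, q, s, t }  = ᶜ of { r, u }
Iteration 5: no new sets; the family is a σ-algebra.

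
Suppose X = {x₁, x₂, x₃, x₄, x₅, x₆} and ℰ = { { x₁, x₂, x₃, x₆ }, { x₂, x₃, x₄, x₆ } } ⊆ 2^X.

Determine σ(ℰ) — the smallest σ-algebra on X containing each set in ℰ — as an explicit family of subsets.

Initial family (4 sets): { {  }, { x₁, x₂, x₃, x₆ }, { x₂, x₃, x₄, x₆ }, X }.
Pass 1 adds 3:
  { x₁, x₅ }  = complement { x₂, x₃, x₄, x₆ }
  { x₄, x₅ }  = complement { x₁, x₂, x₃, x₆ }
  { x₁, x₂, x₃, x₄, x₆ }  = { x₂, x₃, x₄, x₆ } ∪ { x₁, x₂, x₃, x₆ }
  (now 7)
Pass 2 adds 4:
  { x₅ }  = complement { x₁, x₂, x₃, x₄, x₆ }
  { x₁, x₄, x₅ }  = { x₄, x₅ } ∪ { x₁, x₅ }
  { x₁, x₂, x₃, x₅, x₆ }  = { x₁, x₅ } ∪ { x₁, x₂, x₃, x₆ }
  { x₂, x₃, x₄, x₅, x₆ }  = { x₄, x₅ } ∪ { x₂, x₃, x₄, x₆ }
  (now 11)
Pass 3 (3 new):
  { x₁ }  = complement { x₂, x₃, x₄, x₅, x₆ }
  { x₄ }  = complement { x₁, x₂, x₃, x₅, x₆ }
  { x₂, x₃, x₆ }  = complement { x₁, x₄, x₅ }
  (now 14)
Pass 4 adds 2:
  { x₁, x₄ }  = { x₁ } ∪ { x₄ }
  { x₂, x₃, x₅, x₆ }  = { x₂, x₃, x₆ } ∪ { x₅ }
  (now 16)
Pass 5: already closed under ᶜ and ∪.

σ(ℰ) = { {  }, { x₁ }, { x₄ }, { x₅ }, { x₁, x₄ }, { x₁, x₅ }, { x₄, x₅ }, { x₁, x₄, x₅ }, { x₂, x₃, x₆ }, { x₁, x₂, x₃, x₆ }, { x₂, x₃, x₄, x₆ }, { x₂, x₃, x₅, x₆ }, { x₁, x₂, x₃, x₄, x₆ }, { x₁, x₂, x₃, x₅, x₆ }, { x₂, x₃, x₄, x₅, x₆ }, X }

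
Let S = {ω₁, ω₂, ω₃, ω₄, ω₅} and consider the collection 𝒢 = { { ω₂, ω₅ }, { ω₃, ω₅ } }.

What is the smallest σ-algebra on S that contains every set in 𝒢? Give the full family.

σ(𝒢) = { ∅, { ω₂ }, { ω₃ }, { ω₅ }, { ω₁, ω₄ }, { ω₂, ω₃ }, { ω₂, ω₅ }, { ω₃, ω₅ }, { ω₁, ω₂, ω₄ }, { ω₁, ω₃, ω₄ }, { ω₁, ω₄, ω₅ }, { ω₂, ω₃, ω₅ }, { ω₁, ω₂, ω₃, ω₄ }, { ω₁, ω₂, ω₄, ω₅ }, { ω₁, ω₃, ω₄, ω₅ }, S }

Working:
Initial family (4 sets): { ∅, { ω₂, ω₅ }, { ω₃, ω₅ }, S }.
Round 1 (3 new):
  { ω₁, ω₂, ω₄ }  = complement { ω₃, ω₅ }
  { ω₁, ω₃, ω₄ }  = complement { ω₂, ω₅ }
  { ω₂, ω₃, ω₅ }  = { ω₃, ω₅ } ∪ { ω₂, ω₅ }
  (now 7)
Round 2: +4 →
  { ω₁, ω₄ }  = complement { ω₂, ω₃, ω₅ }
  { ω₁, ω₂, ω₃, ω₄ }  = { ω₁, ω₃, ω₄ } ∪ { ω₁, ω₂, ω₄ }
  { ω₁, ω₂, ω₄, ω₅ }  = { ω₂, ω₅ } ∪ { ω₁, ω₂, ω₄ }
  { ω₁, ω₃, ω₄, ω₅ }  = { ω₁, ω₃, ω₄ } ∪ { ω₃, ω₅ }
  (now 11)
Round 3 (3 new):
  { ω₂ }  = complement { ω₁, ω₃, ω₄, ω₅ }
  { ω₃ }  = complement { ω₁, ω₂, ω₄, ω₅ }
  { ω₅ }  = complement { ω₁, ω₂, ω₃, ω₄ }
  (now 14)
Round 4: 2 new —
  { ω₂, ω₃ }  = { ω₃ } ∪ { ω₂ }
  { ω₁, ω₄, ω₅ }  = { ω₁, ω₄ } ∪ { ω₅ }
  (now 16)
Round 5: stable.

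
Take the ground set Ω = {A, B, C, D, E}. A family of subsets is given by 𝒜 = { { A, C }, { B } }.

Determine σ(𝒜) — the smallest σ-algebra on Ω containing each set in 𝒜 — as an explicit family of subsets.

Seed the family with 𝒜 together with ∅ and Ω: { ∅, { B }, { A, C }, Ω }.
Pass 1: 3 new —
  { A, B, C }  = { A, C } ∪ { B }
  { B, D, E }  = complement { A, C }
  { A, C, D, E }  = complement { B }
Pass 2. New:
  { D, E }  = complement { A, B, C }
Pass 3: already closed under ᶜ and ∪.

|σ(𝒜)| = 8.  σ(𝒜) = { ∅, { B }, { A, C }, { D, E }, { A, B, C }, { B, D, E }, { A, C, D, E }, Ω }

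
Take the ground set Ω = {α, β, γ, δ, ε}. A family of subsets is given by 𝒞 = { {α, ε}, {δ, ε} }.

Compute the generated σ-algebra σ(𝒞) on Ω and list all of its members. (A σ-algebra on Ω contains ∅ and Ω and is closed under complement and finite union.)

Seed the family with 𝒞 together with ∅ and Ω: { {}, {α, ε}, {δ, ε}, Ω }.
Iteration 1: +3 →
  {α, β, γ}  = Ω∖{δ, ε}
  {α, δ, ε}  = {δ, ε} ∪ {α, ε}
  {β, γ, δ}  = Ω∖{α, ε}
  [7 total]
Iteration 2 adds 4:
  {β, γ}  = Ω∖{α, δ, ε}
  {α, β, γ, δ}  = {α, β, γ} ∪ {β, γ, δ}
  {α, β, γ, ε}  = {α, β, γ} ∪ {α, ε}
  {β, γ, δ, ε}  = {δ, ε} ∪ {β, γ, δ}
  [11 total]
Iteration 3: 3 new —
  {α}  = Ω∖{β, γ, δ, ε}
  {δ}  = Ω∖{α, β, γ, ε}
  {ε}  = Ω∖{α, β, γ, δ}
  [14 total]
Iteration 4: +2 →
  {α, δ}  = {δ} ∪ {α}
  {β, γ, ε}  = {β, γ} ∪ {ε}
  [16 total]
Iteration 5 adds nothing — fixpoint reached.

|σ(𝒞)| = 16.  σ(𝒞) = { {}, {α}, {δ}, {ε}, {α, δ}, {α, ε}, {β, γ}, {δ, ε}, {α, β, γ}, {α, δ, ε}, {β, γ, δ}, {β, γ, ε}, {α, β, γ, δ}, {α, β, γ, ε}, {β, γ, δ, ε}, Ω }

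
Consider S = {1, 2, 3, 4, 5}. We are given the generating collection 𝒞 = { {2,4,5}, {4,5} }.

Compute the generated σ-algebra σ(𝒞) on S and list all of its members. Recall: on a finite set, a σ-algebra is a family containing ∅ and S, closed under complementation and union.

σ(𝒞) = { {}, {2}, {1,3}, {4,5}, {1,2,3}, {2,4,5}, {1,3,4,5}, S }

Derivation:
Start: 𝒞 ∪ {∅, S} = { {}, {4,5}, {2,4,5}, S }.
Iteration 1: +2 →
  {1,3}  = complement {2,4,5}
  {1,2,3}  = complement {4,5}
  [6 total]
Iteration 2: 1 new —
  {1,3,4,5}  = {4,5} ∪ {1,3}
  [7 total]
Iteration 3: +1 →
  {2}  = complement {1,3,4,5}
  [8 total]
Iteration 4 adds nothing — fixpoint reached.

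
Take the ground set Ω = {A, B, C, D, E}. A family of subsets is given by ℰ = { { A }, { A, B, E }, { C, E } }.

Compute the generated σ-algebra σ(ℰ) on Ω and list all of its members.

Start: ℰ ∪ {∅, Ω} = { {  }, { A }, { C, E }, { A, B, E }, Ω }.
Round 1: 5 new —
  { C, D }  = Ω∖{ A, B, E }
  { A, B, D }  = Ω∖{ C, E }
  { A, C, E }  = { C, E } ∪ { A }
  { A, B, C, E }  = { A, B, E } ∪ { C, E }
  { B, C, D, E }  = Ω∖{ A }
  — 10 sets.
Round 2: +7 →
  { D }  = Ω∖{ A, B, C, E }
  { B, D }  = Ω∖{ A, C, E }
  { A, C, D }  = { C, D } ∪ { A }
  { C, D, E }  = { C, D } ∪ { C, E }
  { A, B, C, D }  = { C, D } ∪ { A, B, D }
  { A, B, D, E }  = { A, B, D } ∪ { A, B, E }
  { A, C, D, E }  = { C, D } ∪ { A, C, E }
  — 17 sets.
Round 3 adds 7:
  { B }  = Ω∖{ A, C, D, E }
  { C }  = Ω∖{ A, B, D, E }
  { E }  = Ω∖{ A, B, C, D }
  { A, B }  = Ω∖{ C, D, E }
  { A, D }  = { D } ∪ { A }
  { B, E }  = Ω∖{ A, C, D }
  { B, C, D }  = { C, D } ∪ { B, D }
  — 24 sets.
Round 4 (8 new):
  { A, C }  = { C } ∪ { A }
  { A, E }  = Ω∖{ B, C, D }
  { B, C }  = { B } ∪ { C }
  { D, E }  = { E } ∪ { D }
  { A, B, C }  = { A, B } ∪ { C }
  { A, D, E }  = { E } ∪ { A, D }
  { B, C, E }  = Ω∖{ A, D }
  { B, D, E }  = { B, E } ∪ { D }
  — 32 sets.
Round 5 adds nothing — fixpoint reached.

Therefore σ(ℰ) = { {  }, { A }, { B }, { C }, { D }, { E }, { A, B }, { A, C }, { A, D }, { A, E }, { B, C }, { B, D }, { B, E }, { C, D }, { C, E }, { D, E }, { A, B, C }, { A, B, D }, { A, B, E }, { A, C, D }, { A, C, E }, { A, D, E }, { B, C, D }, { B, C, E }, { B, D, E }, { C, D, E }, { A, B, C, D }, { A, B, C, E }, { A, B, D, E }, { A, C, D, E }, { B, C, D, E }, Ω } (|σ(ℰ)| = 32).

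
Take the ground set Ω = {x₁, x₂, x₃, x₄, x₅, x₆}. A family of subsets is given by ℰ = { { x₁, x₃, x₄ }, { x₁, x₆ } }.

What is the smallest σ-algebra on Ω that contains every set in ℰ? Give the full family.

σ(ℰ) (16 sets): { {}, { x₁ }, { x₆ }, { x₁, x₆ }, { x₂, x₅ }, { x₃, x₄ }, { x₁, x₂, x₅ }, { x₁, x₃, x₄ }, { x₂, x₅, x₆ }, { x₃, x₄, x₆ }, { x₁, x₂, x₅, x₆ }, { x₁, x₃, x₄, x₆ }, { x₂, x₃, x₄, x₅ }, { x₁, x₂, x₃, x₄, x₅ }, { x₂, x₃, x₄, x₅, x₆ }, Ω }

Derivation:
Begin from { {}, { x₁, x₆ }, { x₁, x₃, x₄ }, Ω } (that is, ℰ plus ∅ and Ω).
Round 1: 3 new —
  { x₂, x₅, x₆ }  = { x₁, x₃, x₄ }ᶜ
  { x₁, x₃, x₄, x₆ }  = { x₁, x₃, x₄ } ∪ { x₁, x₆ }
  { x₂, x₃, x₄, x₅ }  = { x₁, x₆ }ᶜ
  — 7 sets.
Round 2: +4 →
  { x₂, x₅ }  = { x₁, x₃, x₄, x₆ }ᶜ
  { x₁, x₂, x₅, x₆ }  = { x₁, x₆ } ∪ { x₂, x₅, x₆ }
  { x₁, x₂, x₃, x₄, x₅ }  = { x₁, x₃, x₄ } ∪ { x₂, x₃, x₄, x₅ }
  { x₂, x₃, x₄, x₅, x₆ }  = { x₂, x₅, x₆ } ∪ { x₂, x₃, x₄, x₅ }
  — 11 sets.
Round 3. New:
  { x₁ }  = { x₂, x₃, x₄, x₅, x₆ }ᶜ
  { x₆ }  = { x₁, x₂, x₃, x₄, x₅ }ᶜ
  { x₃, x₄ }  = { x₁, x₂, x₅, x₆ }ᶜ
  — 14 sets.
Round 4. New:
  { x₁, x₂, x₅ }  = { x₂, x₅ } ∪ { x₁ }
  { x₃, x₄, x₆ }  = { x₃, x₄ } ∪ { x₆ }
  — 16 sets.
Round 5: stable.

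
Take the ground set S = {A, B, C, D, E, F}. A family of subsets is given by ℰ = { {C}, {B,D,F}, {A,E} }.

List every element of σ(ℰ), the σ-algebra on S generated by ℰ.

|σ(ℰ)| = 8.  σ(ℰ) = { {}, {C}, {A,E}, {A,C,E}, {B,D,F}, {B,C,D,F}, {A,B,D,E,F}, S }

Derivation:
Begin from { {}, {C}, {A,E}, {B,D,F}, S } (that is, ℰ plus ∅ and S).
Round 1: +3 →
  {A,C,E}  = {B,D,F}ᶜ
  {B,C,D,F}  = {A,E}ᶜ
  {A,B,D,E,F}  = {C}ᶜ
  (now 8)
After Round 2 the family is unchanged; done.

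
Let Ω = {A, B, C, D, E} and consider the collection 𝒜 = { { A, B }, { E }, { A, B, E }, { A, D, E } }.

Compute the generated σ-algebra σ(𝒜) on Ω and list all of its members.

|σ(𝒜)| = 32.  σ(𝒜) = { ∅, { A }, { B }, { C }, { D }, { E }, { A, B }, { A, C }, { A, D }, { A, E }, { B, C }, { B, D }, { B, E }, { C, D }, { C, E }, { D, E }, { A, B, C }, { A, B, D }, { A, B, E }, { A, C, D }, { A, C, E }, { A, D, E }, { B, C, D }, { B, C, E }, { B, D, E }, { C, D, E }, { A, B, C, D }, { A, B, C, E }, { A, B, D, E }, { A, C, D, E }, { B, C, D, E }, Ω }

Working:
Initial family (6 sets): { ∅, { E }, { A, B }, { A, B, E }, { A, D, E }, Ω }.
Step 1. New:
  { B, C }  = ᶜ of { A, D, E }
  { C, D }  = ᶜ of { A, B, E }
  { C, D, E }  = ᶜ of { A, B }
  { A, B, C, D }  = ᶜ of { E }
  { A, B, D, E }  = { A, D, E } ∪ { A, B, E }
  — 11 sets.
Step 2: +7 →
  { C }  = ᶜ of { A, B, D, E }
  { A, B, C }  = { A, B } ∪ { B, C }
  { B, C, D }  = { C, D } ∪ { B, C }
  { B, C, E }  = { E } ∪ { B, C }
  { A, B, C, E }  = { A, B, E } ∪ { B, C }
  { A, C, D, E }  = { A, D, E } ∪ { C, D, E }
  { B, C, D, E }  = { C, D, E } ∪ { B, C }
  — 18 sets.
Step 3 (7 new):
  { A }  = ᶜ of { B, C, D, E }
  { B }  = ᶜ of { A, C, D, E }
  { D }  = ᶜ of { A, B, C, E }
  { A, D }  = ᶜ of { B, C, E }
  { A, E }  = ᶜ of { B, C, D }
  { C, E }  = { C } ∪ { E }
  { D, E }  = ᶜ of { A, B, C }
  — 25 sets.
Step 4: +7 →
  { A, C }  = { C } ∪ { A }
  { B, D }  = { B } ∪ { D }
  { B, E }  = { B } ∪ { E }
  { A, B, D }  = ᶜ of { C, E }
  { A, C, D }  = { C, D } ∪ { A, D }
  { A, C, E }  = { C } ∪ { A, E }
  { B, D, E }  = { B } ∪ { D, E }
  — 32 sets.
Step 5: already closed under ᶜ and ∪.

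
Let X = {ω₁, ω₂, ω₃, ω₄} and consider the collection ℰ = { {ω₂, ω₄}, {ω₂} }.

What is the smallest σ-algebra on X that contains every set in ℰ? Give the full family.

Take S₀ = ℰ ∪ {∅, X} = { ∅, {ω₂}, {ω₂, ω₄}, X }.
Pass 1. New:
  {ω₁, ω₃}  = X∖{ω₂, ω₄}
  {ω₁, ω₃, ω₄}  = X∖{ω₂}
  |family| = 6
Pass 2 (1 new):
  {ω₁, ω₂, ω₃}  = {ω₁, ω₃} ∪ {ω₂}
  |family| = 7
Pass 3 adds 1:
  {ω₄}  = X∖{ω₁, ω₂, ω₃}
  |family| = 8
Pass 4: already closed under ᶜ and ∪.

Therefore σ(ℰ) = { ∅, {ω₂}, {ω₄}, {ω₁, ω₃}, {ω₂, ω₄}, {ω₁, ω₂, ω₃}, {ω₁, ω₃, ω₄}, X } (|σ(ℰ)| = 8).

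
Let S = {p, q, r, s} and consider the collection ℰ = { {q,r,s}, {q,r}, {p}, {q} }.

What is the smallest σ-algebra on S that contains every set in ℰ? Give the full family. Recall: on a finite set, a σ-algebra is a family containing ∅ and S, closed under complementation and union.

Take S₀ = ℰ ∪ {∅, S} = { ∅, {p}, {q}, {q,r}, {q,r,s}, S }.
Iteration 1 (4 new):
  {p,q}  = {q} ∪ {p}
  {p,s}  = complement {q,r}
  {p,q,r}  = {q,r} ∪ {p}
  {p,r,s}  = complement {q}
  (now 10)
Iteration 2: +3 →
  {s}  = complement {p,q,r}
  {r,s}  = complement {p,q}
  {p,q,s}  = {p,q} ∪ {p,s}
  (now 13)
Iteration 3. New:
  {r}  = complement {p,q,s}
  {q,s}  = {s} ∪ {q}
  (now 15)
Iteration 4: +1 →
  {p,r}  = complement {q,s}
  (now 16)
Iteration 5: closed — nothing new.

σ(ℰ) = { ∅, {p}, {q}, {r}, {s}, {p,q}, {p,r}, {p,s}, {q,r}, {q,s}, {r,s}, {p,q,r}, {p,q,s}, {p,r,s}, {q,r,s}, S }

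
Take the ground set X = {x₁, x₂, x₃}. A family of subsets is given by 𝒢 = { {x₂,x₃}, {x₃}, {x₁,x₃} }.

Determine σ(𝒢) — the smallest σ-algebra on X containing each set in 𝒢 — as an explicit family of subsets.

Answer: σ(𝒢) = { {}, {x₁}, {x₂}, {x₃}, {x₁,x₂}, {x₁,x₃}, {x₂,x₃}, X }

Trace:
Start: 𝒢 ∪ {∅, X} = { {}, {x₃}, {x₁,x₃}, {x₂,x₃}, X }.
Step 1 (3 new):
  {x₁}  = ᶜ of {x₂,x₃}
  {x₂}  = ᶜ of {x₁,x₃}
  {x₁,x₂}  = ᶜ of {x₃}
  — 8 sets.
Step 2: stable.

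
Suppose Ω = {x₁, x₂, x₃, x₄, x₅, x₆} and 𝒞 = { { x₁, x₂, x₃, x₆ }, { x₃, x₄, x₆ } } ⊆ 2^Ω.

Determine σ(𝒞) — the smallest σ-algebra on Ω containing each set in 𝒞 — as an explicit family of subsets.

Start: 𝒞 ∪ {∅, Ω} = { ∅, { x₃, x₄, x₆ }, { x₁, x₂, x₃, x₆ }, Ω }.
Step 1 (3 new):
  { x₄, x₅ }  = Ω∖{ x₁, x₂, x₃, x₆ }
  { x₁, x₂, x₅ }  = Ω∖{ x₃, x₄, x₆ }
  { x₁, x₂, x₃, x₄, x₆ }  = { x₁, x₂, x₃, x₆ } ∪ { x₃, x₄, x₆ }
  (now 7)
Step 2. New:
  { x₅ }  = Ω∖{ x₁, x₂, x₃, x₄, x₆ }
  { x₁, x₂, x₄, x₅ }  = { x₄, x₅ } ∪ { x₁, x₂, x₅ }
  { x₃, x₄, x₅, x₆ }  = { x₄, x₅ } ∪ { x₃, x₄, x₆ }
  { x₁, x₂, x₃, x₅, x₆ }  = { x₁, x₂, x₅ } ∪ { x₁, x₂, x₃, x₆ }
  (now 11)
Step 3 (3 new):
  { x₄ }  = Ω∖{ x₁, x₂, x₃, x₅, x₆ }
  { x₁, x₂ }  = Ω∖{ x₃, x₄, x₅, x₆ }
  { x₃, x₆ }  = Ω∖{ x₁, x₂, x₄, x₅ }
  (now 14)
Step 4. New:
  { x₁, x₂, x₄ }  = { x₁, x₂ } ∪ { x₄ }
  { x₃, x₅, x₆ }  = { x₃, x₆ } ∪ { x₅ }
  (now 16)
After Step 5 the family is unchanged; done.

|σ(𝒞)| = 16.  σ(𝒞) = { ∅, { x₄ }, { x₅ }, { x₁, x₂ }, { x₃, x₆ }, { x₄, x₅ }, { x₁, x₂, x₄ }, { x₁, x₂, x₅ }, { x₃, x₄, x₆ }, { x₃, x₅, x₆ }, { x₁, x₂, x₃, x₆ }, { x₁, x₂, x₄, x₅ }, { x₃, x₄, x₅, x₆ }, { x₁, x₂, x₃, x₄, x₆ }, { x₁, x₂, x₃, x₅, x₆ }, Ω }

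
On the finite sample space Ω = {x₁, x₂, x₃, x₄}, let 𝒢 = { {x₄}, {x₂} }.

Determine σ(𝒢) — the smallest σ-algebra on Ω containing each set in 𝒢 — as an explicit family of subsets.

Start: 𝒢 ∪ {∅, Ω} = { ∅, {x₂}, {x₄}, Ω }.
Pass 1 (3 new):
  {x₂,x₄}  = {x₂} ∪ {x₄}
  {x₁,x₂,x₃}  = complement {x₄}
  {x₁,x₃,x₄}  = complement {x₂}
  (now 7)
Pass 2: +1 →
  {x₁,x₃}  = complement {x₂,x₄}
  (now 8)
Pass 3: closed — nothing new.

Hence σ(𝒢) has 8 members: { ∅, {x₂}, {x₄}, {x₁,x₃}, {x₂,x₄}, {x₁,x₂,x₃}, {x₁,x₃,x₄}, Ω }.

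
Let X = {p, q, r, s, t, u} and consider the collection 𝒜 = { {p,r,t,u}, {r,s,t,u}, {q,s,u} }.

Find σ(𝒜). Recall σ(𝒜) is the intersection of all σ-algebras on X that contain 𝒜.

Initial family (5 sets): { ∅, {q,s,u}, {p,r,t,u}, {r,s,t,u}, X }.
Round 1: +5 →
  {p,q}  = {r,s,t,u}ᶜ
  {q,s}  = {p,r,t,u}ᶜ
  {p,r,t}  = {q,s,u}ᶜ
  {p,r,s,t,u}  = {p,r,t,u} ∪ {r,s,t,u}
  {q,r,s,t,u}  = {q,s,u} ∪ {r,s,t,u}
Round 2. New:
  {p}  = {q,r,s,t,u}ᶜ
  {q}  = {p,r,s,t,u}ᶜ
  {p,q,s}  = {p,q} ∪ {q,s}
  {p,q,r,t}  = {p,q} ∪ {p,r,t}
  {p,q,s,u}  = {q,s,u} ∪ {p,q}
  {p,q,r,s,t}  = {p,r,t} ∪ {q,s}
  {p,q,r,t,u}  = {p,r,t,u} ∪ {p,q}
Round 3: +5 →
  {s}  = {p,q,r,t,u}ᶜ
  {u}  = {p,q,r,s,t}ᶜ
  {r,t}  = {p,q,s,u}ᶜ
  {s,u}  = {p,q,r,t}ᶜ
  {r,t,u}  = {p,q,s}ᶜ
Round 4: +10 →
  {p,s}  = {p} ∪ {s}
  {p,u}  = {p} ∪ {u}
  {q,u}  = {q} ∪ {u}
  {p,q,u}  = {p,q} ∪ {u}
  {p,s,u}  = {p} ∪ {s,u}
  {q,r,t}  = {q} ∪ {r,t}
  {r,s,t}  = {s} ∪ {r,t}
  {p,r,s,t}  = {p,r,t} ∪ {s}
  {q,r,s,t}  = {r,t} ∪ {q,s}
  {q,r,t,u}  = {q} ∪ {r,t,u}
Round 5: stable.

Therefore σ(𝒜) = { ∅, {p}, {q}, {s}, {u}, {p,q}, {p,s}, {p,u}, {q,s}, {q,u}, {r,t}, {s,u}, {p,q,s}, {p,q,u}, {p,r,t}, {p,s,u}, {q,r,t}, {q,s,u}, {r,s,t}, {r,t,u}, {p,q,r,t}, {p,q,s,u}, {p,r,s,t}, {p,r,t,u}, {q,r,s,t}, {q,r,t,u}, {r,s,t,u}, {p,q,r,s,t}, {p,q,r,t,u}, {p,r,s,t,u}, {q,r,s,t,u}, X } (|σ(𝒜)| = 32).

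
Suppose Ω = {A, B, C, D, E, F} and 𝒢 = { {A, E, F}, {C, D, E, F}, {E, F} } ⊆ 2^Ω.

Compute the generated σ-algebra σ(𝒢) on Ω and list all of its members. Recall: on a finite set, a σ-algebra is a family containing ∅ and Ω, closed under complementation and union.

σ(𝒢) (16 sets): { {}, {A}, {B}, {A, B}, {C, D}, {E, F}, {A, C, D}, {A, E, F}, {B, C, D}, {B, E, F}, {A, B, C, D}, {A, B, E, F}, {C, D, E, F}, {A, C, D, E, F}, {B, C, D, E, F}, Ω }

Check:
Initial family (5 sets): { {}, {E, F}, {A, E, F}, {C, D, E, F}, Ω }.
Pass 1 (4 new):
  {A, B}  = ᶜ of {C, D, E, F}
  {B, C, D}  = ᶜ of {A, E, F}
  {A, B, C, D}  = ᶜ of {E, F}
  {A, C, D, E, F}  = {A, E, F} ∪ {C, D, E, F}
  |family| = 9
Pass 2: 3 new —
  {B}  = ᶜ of {A, C, D, E, F}
  {A, B, E, F}  = {E, F} ∪ {A, B}
  {B, C, D, E, F}  = {B, C, D} ∪ {E, F}
  |family| = 12
Pass 3: 3 new —
  {A}  = ᶜ of {B, C, D, E, F}
  {C, D}  = ᶜ of {A, B, E, F}
  {B, E, F}  = {E, F} ∪ {B}
  |family| = 15
Pass 4. New:
  {A, C, D}  = ᶜ of {B, E, F}
  |family| = 16
Pass 5: stable.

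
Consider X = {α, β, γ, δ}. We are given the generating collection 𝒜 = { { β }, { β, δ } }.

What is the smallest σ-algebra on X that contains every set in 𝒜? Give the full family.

|σ(𝒜)| = 8.  σ(𝒜) = { ∅, { β }, { δ }, { α, γ }, { β, δ }, { α, β, γ }, { α, γ, δ }, X }

Derivation:
Start: 𝒜 ∪ {∅, X} = { ∅, { β }, { β, δ }, X }.
Iteration 1: +2 →
  { α, γ }  = { β, δ }ᶜ
  { α, γ, δ }  = { β }ᶜ
  |family| = 6
Iteration 2 adds 1:
  { α, β, γ }  = { α, γ } ∪ { β }
  |family| = 7
Iteration 3 (1 new):
  { δ }  = { α, β, γ }ᶜ
  |family| = 8
Iteration 4: stable.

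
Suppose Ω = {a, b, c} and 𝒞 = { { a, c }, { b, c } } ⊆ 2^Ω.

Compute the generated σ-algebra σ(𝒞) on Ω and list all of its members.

Answer: σ(𝒞) = { {  }, { a }, { b }, { c }, { a, b }, { a, c }, { b, c }, Ω }

Working:
Seed the family with 𝒞 together with ∅ and Ω: { {  }, { a, c }, { b, c }, Ω }.
Iteration 1 adds 2:
  { a }  = complement { b, c }
  { b }  = complement { a, c }
  (now 6)
Iteration 2 (1 new):
  { a, b }  = { b } ∪ { a }
  (now 7)
Iteration 3 adds 1:
  { c }  = complement { a, b }
  (now 8)
After Iteration 4 the family is unchanged; done.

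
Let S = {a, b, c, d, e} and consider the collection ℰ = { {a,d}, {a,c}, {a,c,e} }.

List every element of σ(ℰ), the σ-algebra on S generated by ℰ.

Begin from { {}, {a,c}, {a,d}, {a,c,e}, S } (that is, ℰ plus ∅ and S).
Step 1: 5 new —
  {b,d}  = S∖{a,c,e}
  {a,c,d}  = {a,d} ∪ {a,c}
  {b,c,e}  = S∖{a,d}
  {b,d,e}  = S∖{a,c}
  {a,c,d,e}  = {a,d} ∪ {a,c,e}
  [10 total]
Step 2. New:
  {b}  = S∖{a,c,d,e}
  {b,e}  = S∖{a,c,d}
  {a,b,d}  = {a,d} ∪ {b,d}
  {a,b,c,d}  = {a,c,d} ∪ {b,d}
  {a,b,c,e}  = {a,c,e} ∪ {b,c,e}
  {a,b,d,e}  = {a,d} ∪ {b,d,e}
  {b,c,d,e}  = {b,c,e} ∪ {b,d}
  [17 total]
Step 3 adds 6:
  {a}  = S∖{b,c,d,e}
  {c}  = S∖{a,b,d,e}
  {d}  = S∖{a,b,c,e}
  {e}  = S∖{a,b,c,d}
  {c,e}  = S∖{a,b,d}
  {a,b,c}  = {a,c} ∪ {b}
  [23 total]
Step 4 (9 new):
  {a,b}  = {b} ∪ {a}
  {a,e}  = {e} ∪ {a}
  {b,c}  = {b} ∪ {c}
  {c,d}  = {c} ∪ {d}
  {d,e}  = S∖{a,b,c}
  {a,b,e}  = {b,e} ∪ {a}
  {a,d,e}  = {e} ∪ {a,d}
  {b,c,d}  = {c} ∪ {b,d}
  {c,d,e}  = {d} ∪ {c,e}
  [32 total]
Step 5: stable.

Therefore σ(ℰ) = { {}, {a}, {b}, {c}, {d}, {e}, {a,b}, {a,c}, {a,d}, {a,e}, {b,c}, {b,d}, {b,e}, {c,d}, {c,e}, {d,e}, {a,b,c}, {a,b,d}, {a,b,e}, {a,c,d}, {a,c,e}, {a,d,e}, {b,c,d}, {b,c,e}, {b,d,e}, {c,d,e}, {a,b,c,d}, {a,b,c,e}, {a,b,d,e}, {a,c,d,e}, {b,c,d,e}, S } (|σ(ℰ)| = 32).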